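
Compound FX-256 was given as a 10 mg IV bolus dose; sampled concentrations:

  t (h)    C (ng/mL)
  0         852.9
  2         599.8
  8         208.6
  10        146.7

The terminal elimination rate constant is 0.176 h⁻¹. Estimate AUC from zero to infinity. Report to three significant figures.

AUC = 5070 ng/mL·h

Trapezoidal AUC_0→10:
  [0→2]: (852.9+599.8)/2 × 2 = 1452.7
  [2→8]: (599.8+208.6)/2 × 6 = 2425.2
  [8→10]: (208.6+146.7)/2 × 2 = 355.3
  Sum = 4233.2 ng/mL·h
Extrapolated tail: C_last / k_e = 146.7 / 0.176 = 833.523
AUC_0→∞ = 4233.2 + 833.523 = 5066.723 ng/mL·h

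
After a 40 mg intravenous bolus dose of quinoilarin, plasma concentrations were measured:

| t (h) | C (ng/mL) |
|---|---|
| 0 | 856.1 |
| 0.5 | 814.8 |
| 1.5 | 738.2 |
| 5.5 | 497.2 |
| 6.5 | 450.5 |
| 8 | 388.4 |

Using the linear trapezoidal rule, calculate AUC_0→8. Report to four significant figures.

AUC = 4768 ng/mL·h

Trapezoidal AUC_0→8:
  [0→0.5]: (856.1+814.8)/2 × 0.5 = 417.725
  [0.5→1.5]: (814.8+738.2)/2 × 1 = 776.5
  [1.5→5.5]: (738.2+497.2)/2 × 4 = 2470.8
  [5.5→6.5]: (497.2+450.5)/2 × 1 = 473.85
  [6.5→8]: (450.5+388.4)/2 × 1.5 = 629.175
  Sum = 4768.05 ng/mL·h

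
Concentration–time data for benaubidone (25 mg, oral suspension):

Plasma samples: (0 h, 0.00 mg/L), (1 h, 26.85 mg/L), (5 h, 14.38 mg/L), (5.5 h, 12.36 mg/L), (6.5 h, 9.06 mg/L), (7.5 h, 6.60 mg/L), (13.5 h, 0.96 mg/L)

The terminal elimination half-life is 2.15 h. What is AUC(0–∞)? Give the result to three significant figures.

AUC = 147 mg/L·h

Trapezoidal AUC_0→13.5:
  [0→1]: (0.00+26.85)/2 × 1 = 13.425
  [1→5]: (26.85+14.38)/2 × 4 = 82.46
  [5→5.5]: (14.38+12.36)/2 × 0.5 = 6.685
  [5.5→6.5]: (12.36+9.06)/2 × 1 = 10.71
  [6.5→7.5]: (9.06+6.60)/2 × 1 = 7.83
  [7.5→13.5]: (6.60+0.96)/2 × 6 = 22.68
  Sum = 143.79 mg/L·h
k_e = ln2 / t½ = 0.693147 / 2.15 = 0.3224 h^-1
Extrapolated tail: C_last / k_e = 0.96 / 0.3224 = 2.978
AUC_0→∞ = 143.79 + 2.978 = 146.768 mg/L·h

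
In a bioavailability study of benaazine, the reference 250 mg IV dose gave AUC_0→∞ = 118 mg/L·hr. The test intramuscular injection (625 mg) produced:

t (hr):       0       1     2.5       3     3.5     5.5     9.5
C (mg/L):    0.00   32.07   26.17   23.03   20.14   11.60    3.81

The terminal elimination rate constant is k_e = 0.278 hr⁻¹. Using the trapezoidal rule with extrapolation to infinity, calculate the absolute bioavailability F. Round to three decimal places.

Trapezoidal AUC_0→9.5 (intramuscular injection):
  [0→1]: (0.00+32.07)/2 × 1 = 16.035
  [1→2.5]: (32.07+26.17)/2 × 1.5 = 43.68
  [2.5→3]: (26.17+23.03)/2 × 0.5 = 12.3
  [3→3.5]: (23.03+20.14)/2 × 0.5 = 10.7925
  [3.5→5.5]: (20.14+11.60)/2 × 2 = 31.74
  [5.5→9.5]: (11.60+3.81)/2 × 4 = 30.82
  Sum = 145.3675 mg/L·hr
Tail: C_last/k_e = 3.81/0.278 = 13.705
AUC_0→∞ (intramuscular injection) = 145.3675 + 13.705 = 159.0725 mg/L·hr
F = (AUC_ev/D_ev)/(AUC_iv/D_iv) = (159.0725/625)/(118/250) = 0.254516/0.472 = 0.5392

F = 0.539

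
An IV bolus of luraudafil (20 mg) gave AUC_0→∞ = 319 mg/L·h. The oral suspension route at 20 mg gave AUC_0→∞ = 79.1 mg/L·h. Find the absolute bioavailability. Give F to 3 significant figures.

F = 0.248

F = (AUC_ev / D_ev) / (AUC_iv / D_iv)
  = (79.1/20) / (319/20)
  = 3.955 / 15.95 = 0.2480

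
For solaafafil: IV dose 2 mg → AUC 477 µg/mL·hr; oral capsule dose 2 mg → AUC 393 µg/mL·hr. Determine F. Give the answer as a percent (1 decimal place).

F = (AUC_ev / D_ev) / (AUC_iv / D_iv)
  = (393/2) / (477/2)
  = 196.5 / 238.5 = 0.8239
  = 82.39%

F = 82.4%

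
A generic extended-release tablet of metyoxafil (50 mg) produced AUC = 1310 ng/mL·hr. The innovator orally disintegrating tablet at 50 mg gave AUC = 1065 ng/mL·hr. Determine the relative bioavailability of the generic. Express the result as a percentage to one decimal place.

F_rel = 123.0%

F_rel = (AUC_test/D_test) / (AUC_ref/D_ref)
      = (1310/50) / (1065/50)
      = 26.2 / 21.3 = 1.2300 = 123.00%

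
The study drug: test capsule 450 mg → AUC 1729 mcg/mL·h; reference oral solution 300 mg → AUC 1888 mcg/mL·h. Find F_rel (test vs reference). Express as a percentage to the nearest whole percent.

F_rel = (AUC_test/D_test) / (AUC_ref/D_ref)
      = (1729/450) / (1888/300)
      = 3.84222 / 6.29333 = 0.6105 = 61.05%

F_rel = 61%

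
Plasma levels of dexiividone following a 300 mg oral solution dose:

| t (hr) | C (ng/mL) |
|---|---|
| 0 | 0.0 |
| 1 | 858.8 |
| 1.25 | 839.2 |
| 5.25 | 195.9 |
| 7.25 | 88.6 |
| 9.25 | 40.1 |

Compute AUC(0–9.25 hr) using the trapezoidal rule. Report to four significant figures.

AUC = 3125 ng/mL·hr

Trapezoidal AUC_0→9.25:
  [0→1]: (0.0+858.8)/2 × 1 = 429.4
  [1→1.25]: (858.8+839.2)/2 × 0.25 = 212.25
  [1.25→5.25]: (839.2+195.9)/2 × 4 = 2070.2
  [5.25→7.25]: (195.9+88.6)/2 × 2 = 284.5
  [7.25→9.25]: (88.6+40.1)/2 × 2 = 128.7
  Sum = 3125.05 ng/mL·hr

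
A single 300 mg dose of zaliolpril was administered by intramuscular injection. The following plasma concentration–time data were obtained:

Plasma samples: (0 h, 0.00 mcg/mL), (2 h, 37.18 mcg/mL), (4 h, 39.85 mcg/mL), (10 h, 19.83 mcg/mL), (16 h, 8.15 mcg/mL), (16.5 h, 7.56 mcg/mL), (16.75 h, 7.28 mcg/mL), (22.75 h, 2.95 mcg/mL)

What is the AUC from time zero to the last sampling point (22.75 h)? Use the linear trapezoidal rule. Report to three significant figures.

AUC = 414 mcg/mL·h

Trapezoidal AUC_0→22.75:
  [0→2]: (0.00+37.18)/2 × 2 = 37.18
  [2→4]: (37.18+39.85)/2 × 2 = 77.03
  [4→10]: (39.85+19.83)/2 × 6 = 179.04
  [10→16]: (19.83+8.15)/2 × 6 = 83.94
  [16→16.5]: (8.15+7.56)/2 × 0.5 = 3.9275
  [16.5→16.75]: (7.56+7.28)/2 × 0.25 = 1.855
  [16.75→22.75]: (7.28+2.95)/2 × 6 = 30.69
  Sum = 413.6625 mcg/mL·h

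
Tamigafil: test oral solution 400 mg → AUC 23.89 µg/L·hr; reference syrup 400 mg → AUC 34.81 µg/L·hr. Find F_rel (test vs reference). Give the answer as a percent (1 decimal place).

F_rel = 68.6%

F_rel = (AUC_test/D_test) / (AUC_ref/D_ref)
      = (23.89/400) / (34.81/400)
      = 0.059725 / 0.087025 = 0.6863 = 68.63%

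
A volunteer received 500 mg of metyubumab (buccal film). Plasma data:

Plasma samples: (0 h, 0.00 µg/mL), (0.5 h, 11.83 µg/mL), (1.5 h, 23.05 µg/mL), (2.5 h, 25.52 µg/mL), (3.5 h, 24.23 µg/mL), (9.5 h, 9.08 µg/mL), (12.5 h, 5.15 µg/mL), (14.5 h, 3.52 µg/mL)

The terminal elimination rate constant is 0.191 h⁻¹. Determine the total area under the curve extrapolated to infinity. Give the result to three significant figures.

Trapezoidal AUC_0→14.5:
  [0→0.5]: (0.00+11.83)/2 × 0.5 = 2.9575
  [0.5→1.5]: (11.83+23.05)/2 × 1 = 17.44
  [1.5→2.5]: (23.05+25.52)/2 × 1 = 24.285
  [2.5→3.5]: (25.52+24.23)/2 × 1 = 24.875
  [3.5→9.5]: (24.23+9.08)/2 × 6 = 99.93
  [9.5→12.5]: (9.08+5.15)/2 × 3 = 21.345
  [12.5→14.5]: (5.15+3.52)/2 × 2 = 8.67
  Sum = 199.5025 µg/mL·h
Extrapolated tail: C_last / k_e = 3.52 / 0.191 = 18.429
AUC_0→∞ = 199.5025 + 18.429 = 217.9315 µg/mL·h

AUC = 218 µg/mL·h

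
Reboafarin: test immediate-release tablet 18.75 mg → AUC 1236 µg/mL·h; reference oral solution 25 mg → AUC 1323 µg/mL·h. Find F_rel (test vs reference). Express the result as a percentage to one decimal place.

F_rel = (AUC_test/D_test) / (AUC_ref/D_ref)
      = (1236/18.75) / (1323/25)
      = 65.92 / 52.92 = 1.2457 = 124.57%

F_rel = 124.6%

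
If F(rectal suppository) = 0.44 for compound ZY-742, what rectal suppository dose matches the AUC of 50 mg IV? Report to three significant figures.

D_rectal = 114 mg

For equal systemic exposure: F × D_ev = D_iv
D_ev = D_iv / F = 50 / 0.44 = 113.636 mg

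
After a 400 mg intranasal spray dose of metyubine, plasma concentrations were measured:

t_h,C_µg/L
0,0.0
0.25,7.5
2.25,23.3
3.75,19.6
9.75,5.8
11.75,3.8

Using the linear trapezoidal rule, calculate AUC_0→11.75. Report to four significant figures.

AUC = 149.7 µg/L·h

Trapezoidal AUC_0→11.75:
  [0→0.25]: (0.0+7.5)/2 × 0.25 = 0.9375
  [0.25→2.25]: (7.5+23.3)/2 × 2 = 30.8
  [2.25→3.75]: (23.3+19.6)/2 × 1.5 = 32.175
  [3.75→9.75]: (19.6+5.8)/2 × 6 = 76.2
  [9.75→11.75]: (5.8+3.8)/2 × 2 = 9.6
  Sum = 149.7125 µg/L·h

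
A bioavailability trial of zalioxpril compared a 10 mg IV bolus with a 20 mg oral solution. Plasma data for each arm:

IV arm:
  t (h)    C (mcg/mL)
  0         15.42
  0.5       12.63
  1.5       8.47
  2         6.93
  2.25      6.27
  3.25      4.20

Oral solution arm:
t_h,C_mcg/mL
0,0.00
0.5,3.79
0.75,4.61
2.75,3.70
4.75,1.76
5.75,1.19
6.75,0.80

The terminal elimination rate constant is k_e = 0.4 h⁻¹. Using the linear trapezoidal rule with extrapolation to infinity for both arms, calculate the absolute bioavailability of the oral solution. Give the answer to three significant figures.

Trapezoidal AUC_0→3.25 (IV):
  [0→0.5]: (15.42+12.63)/2 × 0.5 = 7.0125
  [0.5→1.5]: (12.63+8.47)/2 × 1 = 10.55
  [1.5→2]: (8.47+6.93)/2 × 0.5 = 3.85
  [2→2.25]: (6.93+6.27)/2 × 0.25 = 1.65
  [2.25→3.25]: (6.27+4.20)/2 × 1 = 5.235
  Sum = 28.2975 mcg/mL·h
IV tail: 4.20/0.4 = 10.500; AUC_iv,0→∞ = 28.2975 + 10.500 = 38.7975 mcg/mL·h
Trapezoidal AUC_0→6.75 (oral solution):
  [0→0.5]: (0.00+3.79)/2 × 0.5 = 0.9475
  [0.5→0.75]: (3.79+4.61)/2 × 0.25 = 1.05
  [0.75→2.75]: (4.61+3.70)/2 × 2 = 8.31
  [2.75→4.75]: (3.70+1.76)/2 × 2 = 5.46
  [4.75→5.75]: (1.76+1.19)/2 × 1 = 1.475
  [5.75→6.75]: (1.19+0.80)/2 × 1 = 0.995
  Sum = 18.2375 mcg/mL·h
oral solution tail: 0.80/0.4 = 2.000; AUC_ev,0→∞ = 18.2375 + 2.000 = 20.2375 mcg/mL·h
F = (AUC_ev/D_ev)/(AUC_iv/D_iv) = (20.2375/20)/(38.7975/10) = 1.011875/3.87975 = 0.2608

F = 0.261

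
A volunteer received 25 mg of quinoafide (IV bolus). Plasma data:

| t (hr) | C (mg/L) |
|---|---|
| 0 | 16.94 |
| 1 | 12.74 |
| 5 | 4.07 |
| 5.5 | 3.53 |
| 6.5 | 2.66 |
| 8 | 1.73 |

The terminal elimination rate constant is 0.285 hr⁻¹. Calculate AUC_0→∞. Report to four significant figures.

Trapezoidal AUC_0→8:
  [0→1]: (16.94+12.74)/2 × 1 = 14.84
  [1→5]: (12.74+4.07)/2 × 4 = 33.62
  [5→5.5]: (4.07+3.53)/2 × 0.5 = 1.9
  [5.5→6.5]: (3.53+2.66)/2 × 1 = 3.095
  [6.5→8]: (2.66+1.73)/2 × 1.5 = 3.2925
  Sum = 56.7475 mg/L·hr
Extrapolated tail: C_last / k_e = 1.73 / 0.285 = 6.070
AUC_0→∞ = 56.7475 + 6.070 = 62.8175 mg/L·hr

AUC = 62.82 mg/L·hr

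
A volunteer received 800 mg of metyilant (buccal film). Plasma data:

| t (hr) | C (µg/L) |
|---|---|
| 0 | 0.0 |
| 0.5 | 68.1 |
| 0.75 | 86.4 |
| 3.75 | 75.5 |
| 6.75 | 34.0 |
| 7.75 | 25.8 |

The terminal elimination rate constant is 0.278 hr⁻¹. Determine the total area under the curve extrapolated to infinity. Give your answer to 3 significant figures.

AUC = 566 µg/L·hr

Trapezoidal AUC_0→7.75:
  [0→0.5]: (0.0+68.1)/2 × 0.5 = 17.025
  [0.5→0.75]: (68.1+86.4)/2 × 0.25 = 19.3125
  [0.75→3.75]: (86.4+75.5)/2 × 3 = 242.85
  [3.75→6.75]: (75.5+34.0)/2 × 3 = 164.25
  [6.75→7.75]: (34.0+25.8)/2 × 1 = 29.9
  Sum = 473.3375 µg/L·hr
Extrapolated tail: C_last / k_e = 25.8 / 0.278 = 92.806
AUC_0→∞ = 473.3375 + 92.806 = 566.1435 µg/L·hr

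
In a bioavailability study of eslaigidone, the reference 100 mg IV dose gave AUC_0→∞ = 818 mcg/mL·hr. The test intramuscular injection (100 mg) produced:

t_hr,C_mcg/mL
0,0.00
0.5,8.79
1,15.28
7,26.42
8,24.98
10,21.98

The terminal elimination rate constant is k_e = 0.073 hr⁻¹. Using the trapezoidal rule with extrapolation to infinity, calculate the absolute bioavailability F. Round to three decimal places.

Trapezoidal AUC_0→10 (intramuscular injection):
  [0→0.5]: (0.00+8.79)/2 × 0.5 = 2.1975
  [0.5→1]: (8.79+15.28)/2 × 0.5 = 6.0175
  [1→7]: (15.28+26.42)/2 × 6 = 125.1
  [7→8]: (26.42+24.98)/2 × 1 = 25.7
  [8→10]: (24.98+21.98)/2 × 2 = 46.96
  Sum = 205.975 mcg/mL·hr
Tail: C_last/k_e = 21.98/0.073 = 301.096
AUC_0→∞ (intramuscular injection) = 205.975 + 301.096 = 507.071 mcg/mL·hr
F = (AUC_ev/D_ev)/(AUC_iv/D_iv) = (507.071/100)/(818/100) = 5.07071/8.18 = 0.6199

F = 0.620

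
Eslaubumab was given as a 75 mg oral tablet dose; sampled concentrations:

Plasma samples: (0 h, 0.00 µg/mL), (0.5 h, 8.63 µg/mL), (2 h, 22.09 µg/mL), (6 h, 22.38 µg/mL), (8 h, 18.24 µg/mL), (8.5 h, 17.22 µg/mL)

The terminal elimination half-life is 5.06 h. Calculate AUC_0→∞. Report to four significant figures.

AUC = 289.3 µg/mL·h

Trapezoidal AUC_0→8.5:
  [0→0.5]: (0.00+8.63)/2 × 0.5 = 2.1575
  [0.5→2]: (8.63+22.09)/2 × 1.5 = 23.04
  [2→6]: (22.09+22.38)/2 × 4 = 88.94
  [6→8]: (22.38+18.24)/2 × 2 = 40.62
  [8→8.5]: (18.24+17.22)/2 × 0.5 = 8.865
  Sum = 163.6225 µg/mL·h
k_e = ln2 / t½ = 0.693147 / 5.06 = 0.1370 h^-1
Extrapolated tail: C_last / k_e = 17.22 / 0.137 = 125.693
AUC_0→∞ = 163.6225 + 125.693 = 289.3155 µg/mL·h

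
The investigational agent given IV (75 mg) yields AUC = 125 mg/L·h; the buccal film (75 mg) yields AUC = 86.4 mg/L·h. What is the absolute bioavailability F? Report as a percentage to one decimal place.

F = (AUC_ev / D_ev) / (AUC_iv / D_iv)
  = (86.4/75) / (125/75)
  = 1.152 / 1.66667 = 0.6912
  = 69.12%

F = 69.1%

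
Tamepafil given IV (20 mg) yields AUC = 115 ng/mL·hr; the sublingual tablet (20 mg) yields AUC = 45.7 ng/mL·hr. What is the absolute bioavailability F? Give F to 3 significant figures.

F = 0.397

F = (AUC_ev / D_ev) / (AUC_iv / D_iv)
  = (45.7/20) / (115/20)
  = 2.285 / 5.75 = 0.3974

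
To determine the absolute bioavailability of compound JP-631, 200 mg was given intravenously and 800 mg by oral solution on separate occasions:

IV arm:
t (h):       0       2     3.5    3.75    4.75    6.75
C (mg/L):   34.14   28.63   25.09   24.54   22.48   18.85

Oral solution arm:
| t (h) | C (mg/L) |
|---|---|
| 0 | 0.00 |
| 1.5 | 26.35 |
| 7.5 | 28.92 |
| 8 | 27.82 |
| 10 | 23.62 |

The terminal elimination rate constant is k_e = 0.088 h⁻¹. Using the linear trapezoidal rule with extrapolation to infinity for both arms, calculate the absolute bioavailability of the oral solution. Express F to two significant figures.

Trapezoidal AUC_0→6.75 (IV):
  [0→2]: (34.14+28.63)/2 × 2 = 62.77
  [2→3.5]: (28.63+25.09)/2 × 1.5 = 40.29
  [3.5→3.75]: (25.09+24.54)/2 × 0.25 = 6.20375
  [3.75→4.75]: (24.54+22.48)/2 × 1 = 23.51
  [4.75→6.75]: (22.48+18.85)/2 × 2 = 41.33
  Sum = 174.10375 mg/L·h
IV tail: 18.85/0.088 = 214.205; AUC_iv,0→∞ = 174.10375 + 214.205 = 388.30875 mg/L·h
Trapezoidal AUC_0→10 (oral solution):
  [0→1.5]: (0.00+26.35)/2 × 1.5 = 19.7625
  [1.5→7.5]: (26.35+28.92)/2 × 6 = 165.81
  [7.5→8]: (28.92+27.82)/2 × 0.5 = 14.185
  [8→10]: (27.82+23.62)/2 × 2 = 51.44
  Sum = 251.1975 mg/L·h
oral solution tail: 23.62/0.088 = 268.409; AUC_ev,0→∞ = 251.1975 + 268.409 = 519.6065 mg/L·h
F = (AUC_ev/D_ev)/(AUC_iv/D_iv) = (519.6065/800)/(388.30875/200) = 0.649508/1.94154 = 0.3345

F = 0.33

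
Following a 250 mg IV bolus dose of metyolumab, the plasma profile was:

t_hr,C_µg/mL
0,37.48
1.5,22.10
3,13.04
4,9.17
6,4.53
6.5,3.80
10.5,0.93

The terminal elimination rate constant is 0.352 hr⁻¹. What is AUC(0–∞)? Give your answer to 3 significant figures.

Trapezoidal AUC_0→10.5:
  [0→1.5]: (37.48+22.10)/2 × 1.5 = 44.685
  [1.5→3]: (22.10+13.04)/2 × 1.5 = 26.355
  [3→4]: (13.04+9.17)/2 × 1 = 11.105
  [4→6]: (9.17+4.53)/2 × 2 = 13.7
  [6→6.5]: (4.53+3.80)/2 × 0.5 = 2.0825
  [6.5→10.5]: (3.80+0.93)/2 × 4 = 9.46
  Sum = 107.3875 µg/mL·hr
Extrapolated tail: C_last / k_e = 0.93 / 0.352 = 2.642
AUC_0→∞ = 107.3875 + 2.642 = 110.0295 µg/mL·hr

AUC = 110 µg/mL·hr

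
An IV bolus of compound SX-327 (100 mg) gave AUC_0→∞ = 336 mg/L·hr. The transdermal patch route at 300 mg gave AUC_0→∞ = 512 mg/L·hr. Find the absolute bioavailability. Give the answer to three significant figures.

F = 0.508

F = (AUC_ev / D_ev) / (AUC_iv / D_iv)
  = (512/300) / (336/100)
  = 1.70667 / 3.36 = 0.5079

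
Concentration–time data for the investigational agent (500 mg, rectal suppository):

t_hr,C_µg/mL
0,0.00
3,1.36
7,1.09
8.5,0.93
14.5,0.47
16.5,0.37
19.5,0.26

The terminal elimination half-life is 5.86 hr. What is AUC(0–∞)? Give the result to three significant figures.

Trapezoidal AUC_0→19.5:
  [0→3]: (0.00+1.36)/2 × 3 = 2.04
  [3→7]: (1.36+1.09)/2 × 4 = 4.9
  [7→8.5]: (1.09+0.93)/2 × 1.5 = 1.515
  [8.5→14.5]: (0.93+0.47)/2 × 6 = 4.2
  [14.5→16.5]: (0.47+0.37)/2 × 2 = 0.84
  [16.5→19.5]: (0.37+0.26)/2 × 3 = 0.945
  Sum = 14.44 µg/mL·hr
k_e = ln2 / t½ = 0.693147 / 5.86 = 0.1183 hr^-1
Extrapolated tail: C_last / k_e = 0.26 / 0.1183 = 2.198
AUC_0→∞ = 14.44 + 2.198 = 16.638 µg/mL·hr

AUC = 16.6 µg/mL·hr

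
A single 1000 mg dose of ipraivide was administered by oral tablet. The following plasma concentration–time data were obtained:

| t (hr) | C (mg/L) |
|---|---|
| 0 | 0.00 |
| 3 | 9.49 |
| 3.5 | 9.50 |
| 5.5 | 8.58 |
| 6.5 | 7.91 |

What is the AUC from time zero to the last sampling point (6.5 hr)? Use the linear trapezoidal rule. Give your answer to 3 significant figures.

Trapezoidal AUC_0→6.5:
  [0→3]: (0.00+9.49)/2 × 3 = 14.235
  [3→3.5]: (9.49+9.50)/2 × 0.5 = 4.7475
  [3.5→5.5]: (9.50+8.58)/2 × 2 = 18.08
  [5.5→6.5]: (8.58+7.91)/2 × 1 = 8.245
  Sum = 45.3075 mg/L·hr

AUC = 45.3 mg/L·hr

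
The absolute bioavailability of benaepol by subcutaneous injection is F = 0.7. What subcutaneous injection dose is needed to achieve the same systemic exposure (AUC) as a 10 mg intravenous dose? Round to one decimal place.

D_subcutaneous = 14.3 mg

For equal systemic exposure: F × D_ev = D_iv
D_ev = D_iv / F = 10 / 0.7 = 14.2857 mg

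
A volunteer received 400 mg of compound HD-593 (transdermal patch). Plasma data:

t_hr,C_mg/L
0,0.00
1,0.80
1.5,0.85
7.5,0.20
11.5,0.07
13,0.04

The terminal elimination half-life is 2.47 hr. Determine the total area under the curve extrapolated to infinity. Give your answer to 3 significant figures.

AUC = 4.73 mg/L·hr

Trapezoidal AUC_0→13:
  [0→1]: (0.00+0.80)/2 × 1 = 0.4
  [1→1.5]: (0.80+0.85)/2 × 0.5 = 0.4125
  [1.5→7.5]: (0.85+0.20)/2 × 6 = 3.15
  [7.5→11.5]: (0.20+0.07)/2 × 4 = 0.54
  [11.5→13]: (0.07+0.04)/2 × 1.5 = 0.0825
  Sum = 4.585 mg/L·hr
k_e = ln2 / t½ = 0.693147 / 2.47 = 0.2806 hr^-1
Extrapolated tail: C_last / k_e = 0.04 / 0.2806 = 0.143
AUC_0→∞ = 4.585 + 0.143 = 4.728 mg/L·hr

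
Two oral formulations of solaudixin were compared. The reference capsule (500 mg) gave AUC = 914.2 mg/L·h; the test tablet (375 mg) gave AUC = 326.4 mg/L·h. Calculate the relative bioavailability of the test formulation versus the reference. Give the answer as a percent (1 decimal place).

F_rel = (AUC_test/D_test) / (AUC_ref/D_ref)
      = (326.4/375) / (914.2/500)
      = 0.8704 / 1.8284 = 0.4760 = 47.60%

F_rel = 47.6%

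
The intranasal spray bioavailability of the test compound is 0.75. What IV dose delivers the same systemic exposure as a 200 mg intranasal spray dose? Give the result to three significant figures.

Systemic exposure from an extravascular dose = F × D_ev, so the equivalent IV dose is F × D_ev.
D_iv = F × D_ev = 0.75 × 200 = 150 mg

D_iv = 150 mg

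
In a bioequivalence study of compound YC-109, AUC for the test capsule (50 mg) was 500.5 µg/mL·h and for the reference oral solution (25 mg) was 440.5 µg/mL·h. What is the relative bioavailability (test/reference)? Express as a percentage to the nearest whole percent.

F_rel = 57%

F_rel = (AUC_test/D_test) / (AUC_ref/D_ref)
      = (500.5/50) / (440.5/25)
      = 10.01 / 17.62 = 0.5681 = 56.81%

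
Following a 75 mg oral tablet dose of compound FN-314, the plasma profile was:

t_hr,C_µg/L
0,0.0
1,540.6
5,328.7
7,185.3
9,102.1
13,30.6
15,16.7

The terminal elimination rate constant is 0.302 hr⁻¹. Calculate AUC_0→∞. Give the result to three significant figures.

AUC = 3180 µg/L·hr

Trapezoidal AUC_0→15:
  [0→1]: (0.0+540.6)/2 × 1 = 270.3
  [1→5]: (540.6+328.7)/2 × 4 = 1738.6
  [5→7]: (328.7+185.3)/2 × 2 = 514.0
  [7→9]: (185.3+102.1)/2 × 2 = 287.4
  [9→13]: (102.1+30.6)/2 × 4 = 265.4
  [13→15]: (30.6+16.7)/2 × 2 = 47.3
  Sum = 3123.0 µg/L·hr
Extrapolated tail: C_last / k_e = 16.7 / 0.302 = 55.298
AUC_0→∞ = 3123.0 + 55.298 = 3178.298 µg/L·hr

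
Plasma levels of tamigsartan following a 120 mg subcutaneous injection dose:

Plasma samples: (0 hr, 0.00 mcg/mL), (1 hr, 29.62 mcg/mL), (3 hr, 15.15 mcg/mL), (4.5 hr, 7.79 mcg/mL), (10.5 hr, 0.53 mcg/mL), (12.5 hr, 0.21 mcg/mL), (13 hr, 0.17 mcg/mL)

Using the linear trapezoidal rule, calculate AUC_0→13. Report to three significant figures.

AUC = 103 mcg/mL·hr

Trapezoidal AUC_0→13:
  [0→1]: (0.00+29.62)/2 × 1 = 14.81
  [1→3]: (29.62+15.15)/2 × 2 = 44.77
  [3→4.5]: (15.15+7.79)/2 × 1.5 = 17.205
  [4.5→10.5]: (7.79+0.53)/2 × 6 = 24.96
  [10.5→12.5]: (0.53+0.21)/2 × 2 = 0.74
  [12.5→13]: (0.21+0.17)/2 × 0.5 = 0.095
  Sum = 102.58 mcg/mL·hr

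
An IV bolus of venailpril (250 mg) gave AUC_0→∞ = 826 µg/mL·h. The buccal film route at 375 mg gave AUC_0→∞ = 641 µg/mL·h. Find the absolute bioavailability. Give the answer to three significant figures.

F = 0.517

F = (AUC_ev / D_ev) / (AUC_iv / D_iv)
  = (641/375) / (826/250)
  = 1.70933 / 3.304 = 0.5174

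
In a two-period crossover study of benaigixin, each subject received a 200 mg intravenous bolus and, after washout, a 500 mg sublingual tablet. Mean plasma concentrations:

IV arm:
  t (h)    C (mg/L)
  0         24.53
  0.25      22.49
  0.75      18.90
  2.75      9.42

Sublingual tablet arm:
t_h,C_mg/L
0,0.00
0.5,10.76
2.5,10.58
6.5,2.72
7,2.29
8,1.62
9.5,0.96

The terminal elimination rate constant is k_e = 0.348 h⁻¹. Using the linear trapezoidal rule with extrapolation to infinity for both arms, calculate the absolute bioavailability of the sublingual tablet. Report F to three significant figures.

Trapezoidal AUC_0→2.75 (IV):
  [0→0.25]: (24.53+22.49)/2 × 0.25 = 5.8775
  [0.25→0.75]: (22.49+18.90)/2 × 0.5 = 10.3475
  [0.75→2.75]: (18.90+9.42)/2 × 2 = 28.32
  Sum = 44.545 mg/L·h
IV tail: 9.42/0.348 = 27.069; AUC_iv,0→∞ = 44.545 + 27.069 = 71.614 mg/L·h
Trapezoidal AUC_0→9.5 (sublingual tablet):
  [0→0.5]: (0.00+10.76)/2 × 0.5 = 2.69
  [0.5→2.5]: (10.76+10.58)/2 × 2 = 21.34
  [2.5→6.5]: (10.58+2.72)/2 × 4 = 26.6
  [6.5→7]: (2.72+2.29)/2 × 0.5 = 1.2525
  [7→8]: (2.29+1.62)/2 × 1 = 1.955
  [8→9.5]: (1.62+0.96)/2 × 1.5 = 1.935
  Sum = 55.7725 mg/L·h
sublingual tablet tail: 0.96/0.348 = 2.759; AUC_ev,0→∞ = 55.7725 + 2.759 = 58.5315 mg/L·h
F = (AUC_ev/D_ev)/(AUC_iv/D_iv) = (58.5315/500)/(71.614/200) = 0.117063/0.35807 = 0.3269

F = 0.327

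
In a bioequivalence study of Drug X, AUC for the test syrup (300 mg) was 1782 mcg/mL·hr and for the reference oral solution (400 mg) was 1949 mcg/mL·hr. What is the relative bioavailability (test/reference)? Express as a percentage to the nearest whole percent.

F_rel = 122%

F_rel = (AUC_test/D_test) / (AUC_ref/D_ref)
      = (1782/300) / (1949/400)
      = 5.94 / 4.8725 = 1.2191 = 121.91%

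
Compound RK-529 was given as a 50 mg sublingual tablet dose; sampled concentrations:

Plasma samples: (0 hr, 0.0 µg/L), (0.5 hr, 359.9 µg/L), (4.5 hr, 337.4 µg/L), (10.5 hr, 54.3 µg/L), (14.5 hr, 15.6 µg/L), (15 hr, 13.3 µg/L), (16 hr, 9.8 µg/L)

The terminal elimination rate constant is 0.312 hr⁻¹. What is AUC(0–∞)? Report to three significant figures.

Trapezoidal AUC_0→16:
  [0→0.5]: (0.0+359.9)/2 × 0.5 = 89.975
  [0.5→4.5]: (359.9+337.4)/2 × 4 = 1394.6
  [4.5→10.5]: (337.4+54.3)/2 × 6 = 1175.1
  [10.5→14.5]: (54.3+15.6)/2 × 4 = 139.8
  [14.5→15]: (15.6+13.3)/2 × 0.5 = 7.225
  [15→16]: (13.3+9.8)/2 × 1 = 11.55
  Sum = 2818.25 µg/L·hr
Extrapolated tail: C_last / k_e = 9.8 / 0.312 = 31.410
AUC_0→∞ = 2818.25 + 31.410 = 2849.66 µg/L·hr

AUC = 2850 µg/L·hr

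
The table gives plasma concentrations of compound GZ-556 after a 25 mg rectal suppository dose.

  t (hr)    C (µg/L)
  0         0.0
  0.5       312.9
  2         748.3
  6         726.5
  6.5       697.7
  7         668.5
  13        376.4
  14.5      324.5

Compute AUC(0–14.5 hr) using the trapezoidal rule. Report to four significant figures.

AUC = 8182 µg/L·hr

Trapezoidal AUC_0→14.5:
  [0→0.5]: (0.0+312.9)/2 × 0.5 = 78.225
  [0.5→2]: (312.9+748.3)/2 × 1.5 = 795.9
  [2→6]: (748.3+726.5)/2 × 4 = 2949.6
  [6→6.5]: (726.5+697.7)/2 × 0.5 = 356.05
  [6.5→7]: (697.7+668.5)/2 × 0.5 = 341.55
  [7→13]: (668.5+376.4)/2 × 6 = 3134.7
  [13→14.5]: (376.4+324.5)/2 × 1.5 = 525.675
  Sum = 8181.7 µg/L·hr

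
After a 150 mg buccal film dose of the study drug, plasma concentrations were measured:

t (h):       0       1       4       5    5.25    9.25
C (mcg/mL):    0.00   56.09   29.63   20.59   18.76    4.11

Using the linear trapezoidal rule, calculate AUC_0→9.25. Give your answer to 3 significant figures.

AUC = 232 mcg/mL·h

Trapezoidal AUC_0→9.25:
  [0→1]: (0.00+56.09)/2 × 1 = 28.045
  [1→4]: (56.09+29.63)/2 × 3 = 128.58
  [4→5]: (29.63+20.59)/2 × 1 = 25.11
  [5→5.25]: (20.59+18.76)/2 × 0.25 = 4.91875
  [5.25→9.25]: (18.76+4.11)/2 × 4 = 45.74
  Sum = 232.39375 mcg/mL·h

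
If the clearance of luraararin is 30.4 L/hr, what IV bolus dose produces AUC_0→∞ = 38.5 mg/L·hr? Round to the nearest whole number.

Dose_iv = CL × AUC_0→∞
     = 30.4 × 38.5 = 1170.4 mg

Dose = 1170 mg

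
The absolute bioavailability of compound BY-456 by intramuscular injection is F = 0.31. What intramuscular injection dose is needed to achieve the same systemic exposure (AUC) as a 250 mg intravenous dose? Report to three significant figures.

D_intramuscular = 806 mg

For equal systemic exposure: F × D_ev = D_iv
D_ev = D_iv / F = 250 / 0.31 = 806.452 mg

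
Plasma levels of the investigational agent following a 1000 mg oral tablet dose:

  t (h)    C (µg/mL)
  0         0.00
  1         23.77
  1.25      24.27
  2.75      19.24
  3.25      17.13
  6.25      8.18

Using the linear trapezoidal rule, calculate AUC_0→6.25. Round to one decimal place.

AUC = 97.6 µg/mL·h

Trapezoidal AUC_0→6.25:
  [0→1]: (0.00+23.77)/2 × 1 = 11.885
  [1→1.25]: (23.77+24.27)/2 × 0.25 = 6.005
  [1.25→2.75]: (24.27+19.24)/2 × 1.5 = 32.6325
  [2.75→3.25]: (19.24+17.13)/2 × 0.5 = 9.0925
  [3.25→6.25]: (17.13+8.18)/2 × 3 = 37.965
  Sum = 97.58 µg/mL·h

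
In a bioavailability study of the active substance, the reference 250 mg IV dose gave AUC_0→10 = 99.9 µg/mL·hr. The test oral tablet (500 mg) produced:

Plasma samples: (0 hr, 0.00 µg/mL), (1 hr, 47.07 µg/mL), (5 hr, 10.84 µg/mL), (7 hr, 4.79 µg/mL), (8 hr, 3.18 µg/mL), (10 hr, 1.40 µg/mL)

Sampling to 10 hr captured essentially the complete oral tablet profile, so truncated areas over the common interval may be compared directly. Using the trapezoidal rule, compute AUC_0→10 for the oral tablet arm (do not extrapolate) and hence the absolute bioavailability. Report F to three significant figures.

F = 0.819

Trapezoidal AUC_0→10 (oral tablet):
  [0→1]: (0.00+47.07)/2 × 1 = 23.535
  [1→5]: (47.07+10.84)/2 × 4 = 115.82
  [5→7]: (10.84+4.79)/2 × 2 = 15.63
  [7→8]: (4.79+3.18)/2 × 1 = 3.985
  [8→10]: (3.18+1.40)/2 × 2 = 4.58
  Sum = 163.55 µg/mL·hr
F = (AUC_ev/D_ev)/(AUC_iv/D_iv) = (163.55/500)/(99.9/250) = 0.3271/0.3996 = 0.8186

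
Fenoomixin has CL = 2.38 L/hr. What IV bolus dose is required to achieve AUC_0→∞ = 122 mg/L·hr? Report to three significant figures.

Dose = 290 mg

Dose_iv = CL × AUC_0→∞
     = 2.38 × 122 = 290.36 mg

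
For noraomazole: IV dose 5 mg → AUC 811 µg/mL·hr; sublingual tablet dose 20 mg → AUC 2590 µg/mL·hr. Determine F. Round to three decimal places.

F = (AUC_ev / D_ev) / (AUC_iv / D_iv)
  = (2590/20) / (811/5)
  = 129.5 / 162.2 = 0.7984

F = 0.798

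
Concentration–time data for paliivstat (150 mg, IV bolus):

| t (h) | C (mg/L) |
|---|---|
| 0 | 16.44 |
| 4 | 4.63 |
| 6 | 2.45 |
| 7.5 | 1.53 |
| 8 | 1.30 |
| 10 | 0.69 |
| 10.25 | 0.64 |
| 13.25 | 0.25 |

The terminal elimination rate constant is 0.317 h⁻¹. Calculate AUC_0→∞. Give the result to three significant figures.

AUC = 57.2 mg/L·h

Trapezoidal AUC_0→13.25:
  [0→4]: (16.44+4.63)/2 × 4 = 42.14
  [4→6]: (4.63+2.45)/2 × 2 = 7.08
  [6→7.5]: (2.45+1.53)/2 × 1.5 = 2.985
  [7.5→8]: (1.53+1.30)/2 × 0.5 = 0.7075
  [8→10]: (1.30+0.69)/2 × 2 = 1.99
  [10→10.25]: (0.69+0.64)/2 × 0.25 = 0.16625
  [10.25→13.25]: (0.64+0.25)/2 × 3 = 1.335
  Sum = 56.40375 mg/L·h
Extrapolated tail: C_last / k_e = 0.25 / 0.317 = 0.789
AUC_0→∞ = 56.40375 + 0.789 = 57.19275 mg/L·h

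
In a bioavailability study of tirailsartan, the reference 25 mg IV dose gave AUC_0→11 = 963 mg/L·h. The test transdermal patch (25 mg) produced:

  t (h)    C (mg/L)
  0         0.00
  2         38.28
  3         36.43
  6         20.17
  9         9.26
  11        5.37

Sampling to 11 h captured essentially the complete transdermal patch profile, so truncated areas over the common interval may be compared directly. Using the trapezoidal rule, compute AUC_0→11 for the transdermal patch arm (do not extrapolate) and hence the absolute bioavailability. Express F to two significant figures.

F = 0.23

Trapezoidal AUC_0→11 (transdermal patch):
  [0→2]: (0.00+38.28)/2 × 2 = 38.28
  [2→3]: (38.28+36.43)/2 × 1 = 37.355
  [3→6]: (36.43+20.17)/2 × 3 = 84.9
  [6→9]: (20.17+9.26)/2 × 3 = 44.145
  [9→11]: (9.26+5.37)/2 × 2 = 14.63
  Sum = 219.31 mg/L·h
F = (AUC_ev/D_ev)/(AUC_iv/D_iv) = (219.31/25)/(963/25) = 8.7724/38.52 = 0.2277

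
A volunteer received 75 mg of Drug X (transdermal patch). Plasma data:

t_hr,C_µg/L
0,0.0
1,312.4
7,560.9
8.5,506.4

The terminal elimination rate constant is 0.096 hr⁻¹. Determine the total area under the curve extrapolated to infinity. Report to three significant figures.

Trapezoidal AUC_0→8.5:
  [0→1]: (0.0+312.4)/2 × 1 = 156.2
  [1→7]: (312.4+560.9)/2 × 6 = 2619.9
  [7→8.5]: (560.9+506.4)/2 × 1.5 = 800.475
  Sum = 3576.575 µg/L·hr
Extrapolated tail: C_last / k_e = 506.4 / 0.096 = 5275.000
AUC_0→∞ = 3576.575 + 5275.000 = 8851.575 µg/L·hr

AUC = 8850 µg/L·hr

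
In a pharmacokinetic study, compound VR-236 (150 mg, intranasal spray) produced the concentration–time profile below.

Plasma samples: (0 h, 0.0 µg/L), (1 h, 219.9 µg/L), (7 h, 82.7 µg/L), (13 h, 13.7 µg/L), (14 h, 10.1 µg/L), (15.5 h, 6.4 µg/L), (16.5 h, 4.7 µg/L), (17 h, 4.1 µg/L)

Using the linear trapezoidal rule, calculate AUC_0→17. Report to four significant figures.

AUC = 1339 µg/L·h

Trapezoidal AUC_0→17:
  [0→1]: (0.0+219.9)/2 × 1 = 109.95
  [1→7]: (219.9+82.7)/2 × 6 = 907.8
  [7→13]: (82.7+13.7)/2 × 6 = 289.2
  [13→14]: (13.7+10.1)/2 × 1 = 11.9
  [14→15.5]: (10.1+6.4)/2 × 1.5 = 12.375
  [15.5→16.5]: (6.4+4.7)/2 × 1 = 5.55
  [16.5→17]: (4.7+4.1)/2 × 0.5 = 2.2
  Sum = 1338.975 µg/L·h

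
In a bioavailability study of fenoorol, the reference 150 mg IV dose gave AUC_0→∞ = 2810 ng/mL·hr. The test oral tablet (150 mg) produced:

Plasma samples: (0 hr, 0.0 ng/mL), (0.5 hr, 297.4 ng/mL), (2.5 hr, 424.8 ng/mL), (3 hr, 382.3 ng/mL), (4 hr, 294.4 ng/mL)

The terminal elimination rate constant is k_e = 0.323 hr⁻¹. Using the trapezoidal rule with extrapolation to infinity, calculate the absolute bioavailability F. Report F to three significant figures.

Trapezoidal AUC_0→4 (oral tablet):
  [0→0.5]: (0.0+297.4)/2 × 0.5 = 74.35
  [0.5→2.5]: (297.4+424.8)/2 × 2 = 722.2
  [2.5→3]: (424.8+382.3)/2 × 0.5 = 201.775
  [3→4]: (382.3+294.4)/2 × 1 = 338.35
  Sum = 1336.675 ng/mL·hr
Tail: C_last/k_e = 294.4/0.323 = 911.455
AUC_0→∞ (oral tablet) = 1336.675 + 911.455 = 2248.13 ng/mL·hr
F = (AUC_ev/D_ev)/(AUC_iv/D_iv) = (2248.13/150)/(2810/150) = 14.9875/18.7333 = 0.8000

F = 0.800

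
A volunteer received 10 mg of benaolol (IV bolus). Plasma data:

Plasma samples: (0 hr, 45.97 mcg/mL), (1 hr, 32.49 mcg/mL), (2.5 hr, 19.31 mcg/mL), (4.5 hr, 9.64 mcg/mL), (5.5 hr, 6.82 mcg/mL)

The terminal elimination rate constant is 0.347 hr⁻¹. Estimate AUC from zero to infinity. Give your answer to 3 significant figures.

Trapezoidal AUC_0→5.5:
  [0→1]: (45.97+32.49)/2 × 1 = 39.23
  [1→2.5]: (32.49+19.31)/2 × 1.5 = 38.85
  [2.5→4.5]: (19.31+9.64)/2 × 2 = 28.95
  [4.5→5.5]: (9.64+6.82)/2 × 1 = 8.23
  Sum = 115.26 mcg/mL·hr
Extrapolated tail: C_last / k_e = 6.82 / 0.347 = 19.654
AUC_0→∞ = 115.26 + 19.654 = 134.914 mcg/mL·hr

AUC = 135 mcg/mL·hr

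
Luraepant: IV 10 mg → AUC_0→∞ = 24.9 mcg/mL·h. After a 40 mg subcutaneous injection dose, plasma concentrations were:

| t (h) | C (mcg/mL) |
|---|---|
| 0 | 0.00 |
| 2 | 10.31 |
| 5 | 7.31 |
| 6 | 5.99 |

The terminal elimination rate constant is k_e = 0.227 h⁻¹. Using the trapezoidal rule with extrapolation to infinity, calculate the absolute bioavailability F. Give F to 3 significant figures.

F = 0.701

Trapezoidal AUC_0→6 (subcutaneous injection):
  [0→2]: (0.00+10.31)/2 × 2 = 10.31
  [2→5]: (10.31+7.31)/2 × 3 = 26.43
  [5→6]: (7.31+5.99)/2 × 1 = 6.65
  Sum = 43.39 mcg/mL·h
Tail: C_last/k_e = 5.99/0.227 = 26.388
AUC_0→∞ (subcutaneous injection) = 43.39 + 26.388 = 69.778 mcg/mL·h
F = (AUC_ev/D_ev)/(AUC_iv/D_iv) = (69.778/40)/(24.9/10) = 1.74445/2.49 = 0.7006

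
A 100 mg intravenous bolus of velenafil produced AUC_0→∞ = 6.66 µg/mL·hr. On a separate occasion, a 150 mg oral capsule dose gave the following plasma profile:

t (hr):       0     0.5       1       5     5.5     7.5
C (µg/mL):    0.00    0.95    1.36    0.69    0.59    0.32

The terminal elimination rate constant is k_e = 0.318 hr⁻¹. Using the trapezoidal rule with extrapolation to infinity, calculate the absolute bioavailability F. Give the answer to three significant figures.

F = 0.716

Trapezoidal AUC_0→7.5 (oral capsule):
  [0→0.5]: (0.00+0.95)/2 × 0.5 = 0.2375
  [0.5→1]: (0.95+1.36)/2 × 0.5 = 0.5775
  [1→5]: (1.36+0.69)/2 × 4 = 4.1
  [5→5.5]: (0.69+0.59)/2 × 0.5 = 0.32
  [5.5→7.5]: (0.59+0.32)/2 × 2 = 0.91
  Sum = 6.145 µg/mL·hr
Tail: C_last/k_e = 0.32/0.318 = 1.006
AUC_0→∞ (oral capsule) = 6.145 + 1.006 = 7.151 µg/mL·hr
F = (AUC_ev/D_ev)/(AUC_iv/D_iv) = (7.151/150)/(6.66/100) = 0.0476733/0.0666 = 0.7158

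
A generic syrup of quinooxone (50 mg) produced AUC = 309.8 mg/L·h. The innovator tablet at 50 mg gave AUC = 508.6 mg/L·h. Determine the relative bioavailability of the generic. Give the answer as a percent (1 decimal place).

F_rel = (AUC_test/D_test) / (AUC_ref/D_ref)
      = (309.8/50) / (508.6/50)
      = 6.196 / 10.172 = 0.6091 = 60.91%

F_rel = 60.9%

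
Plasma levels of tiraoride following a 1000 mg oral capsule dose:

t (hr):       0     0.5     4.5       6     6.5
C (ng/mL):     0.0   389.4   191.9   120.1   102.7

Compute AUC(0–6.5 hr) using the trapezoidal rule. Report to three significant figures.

Trapezoidal AUC_0→6.5:
  [0→0.5]: (0.0+389.4)/2 × 0.5 = 97.35
  [0.5→4.5]: (389.4+191.9)/2 × 4 = 1162.6
  [4.5→6]: (191.9+120.1)/2 × 1.5 = 234.0
  [6→6.5]: (120.1+102.7)/2 × 0.5 = 55.7
  Sum = 1549.65 ng/mL·hr

AUC = 1550 ng/mL·hr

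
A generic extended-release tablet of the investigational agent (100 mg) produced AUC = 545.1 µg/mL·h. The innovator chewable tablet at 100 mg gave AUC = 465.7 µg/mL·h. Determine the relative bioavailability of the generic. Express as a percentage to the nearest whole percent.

F_rel = (AUC_test/D_test) / (AUC_ref/D_ref)
      = (545.1/100) / (465.7/100)
      = 5.451 / 4.657 = 1.1705 = 117.05%

F_rel = 117%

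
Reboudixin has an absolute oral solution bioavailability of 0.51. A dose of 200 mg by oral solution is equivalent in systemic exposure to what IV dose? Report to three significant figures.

Systemic exposure from an extravascular dose = F × D_ev, so the equivalent IV dose is F × D_ev.
D_iv = F × D_ev = 0.51 × 200 = 102 mg

D_iv = 102 mg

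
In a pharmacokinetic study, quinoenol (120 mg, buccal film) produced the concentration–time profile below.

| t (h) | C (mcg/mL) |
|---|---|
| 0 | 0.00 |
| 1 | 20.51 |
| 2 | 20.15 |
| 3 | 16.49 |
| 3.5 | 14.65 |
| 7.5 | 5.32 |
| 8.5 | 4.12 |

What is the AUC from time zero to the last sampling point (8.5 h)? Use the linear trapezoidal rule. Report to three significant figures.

AUC = 101 mcg/mL·h

Trapezoidal AUC_0→8.5:
  [0→1]: (0.00+20.51)/2 × 1 = 10.255
  [1→2]: (20.51+20.15)/2 × 1 = 20.33
  [2→3]: (20.15+16.49)/2 × 1 = 18.32
  [3→3.5]: (16.49+14.65)/2 × 0.5 = 7.785
  [3.5→7.5]: (14.65+5.32)/2 × 4 = 39.94
  [7.5→8.5]: (5.32+4.12)/2 × 1 = 4.72
  Sum = 101.35 mcg/mL·h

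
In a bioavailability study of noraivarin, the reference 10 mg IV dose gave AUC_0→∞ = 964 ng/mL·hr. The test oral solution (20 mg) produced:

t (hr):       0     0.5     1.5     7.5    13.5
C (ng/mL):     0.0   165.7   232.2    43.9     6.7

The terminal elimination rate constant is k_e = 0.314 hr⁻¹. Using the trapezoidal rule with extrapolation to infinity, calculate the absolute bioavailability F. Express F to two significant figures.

Trapezoidal AUC_0→13.5 (oral solution):
  [0→0.5]: (0.0+165.7)/2 × 0.5 = 41.425
  [0.5→1.5]: (165.7+232.2)/2 × 1 = 198.95
  [1.5→7.5]: (232.2+43.9)/2 × 6 = 828.3
  [7.5→13.5]: (43.9+6.7)/2 × 6 = 151.8
  Sum = 1220.475 ng/mL·hr
Tail: C_last/k_e = 6.7/0.314 = 21.338
AUC_0→∞ (oral solution) = 1220.475 + 21.338 = 1241.813 ng/mL·hr
F = (AUC_ev/D_ev)/(AUC_iv/D_iv) = (1241.813/20)/(964/10) = 62.09065/96.4 = 0.6441

F = 0.64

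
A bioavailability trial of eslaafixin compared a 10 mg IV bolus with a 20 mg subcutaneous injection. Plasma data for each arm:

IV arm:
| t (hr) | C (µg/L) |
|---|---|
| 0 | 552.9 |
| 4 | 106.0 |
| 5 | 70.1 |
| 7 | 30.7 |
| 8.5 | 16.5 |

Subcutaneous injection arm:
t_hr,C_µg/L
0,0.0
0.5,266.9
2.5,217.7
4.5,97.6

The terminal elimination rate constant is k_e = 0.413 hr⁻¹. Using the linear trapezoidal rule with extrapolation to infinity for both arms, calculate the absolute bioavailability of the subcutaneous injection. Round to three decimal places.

Trapezoidal AUC_0→8.5 (IV):
  [0→4]: (552.9+106.0)/2 × 4 = 1317.8
  [4→5]: (106.0+70.1)/2 × 1 = 88.05
  [5→7]: (70.1+30.7)/2 × 2 = 100.8
  [7→8.5]: (30.7+16.5)/2 × 1.5 = 35.4
  Sum = 1542.05 µg/L·hr
IV tail: 16.5/0.413 = 39.952; AUC_iv,0→∞ = 1542.05 + 39.952 = 1582.002 µg/L·hr
Trapezoidal AUC_0→4.5 (subcutaneous injection):
  [0→0.5]: (0.0+266.9)/2 × 0.5 = 66.725
  [0.5→2.5]: (266.9+217.7)/2 × 2 = 484.6
  [2.5→4.5]: (217.7+97.6)/2 × 2 = 315.3
  Sum = 866.625 µg/L·hr
subcutaneous injection tail: 97.6/0.413 = 236.320; AUC_ev,0→∞ = 866.625 + 236.320 = 1102.945 µg/L·hr
F = (AUC_ev/D_ev)/(AUC_iv/D_iv) = (1102.945/20)/(1582.002/10) = 55.14725/158.2002 = 0.3486

F = 0.349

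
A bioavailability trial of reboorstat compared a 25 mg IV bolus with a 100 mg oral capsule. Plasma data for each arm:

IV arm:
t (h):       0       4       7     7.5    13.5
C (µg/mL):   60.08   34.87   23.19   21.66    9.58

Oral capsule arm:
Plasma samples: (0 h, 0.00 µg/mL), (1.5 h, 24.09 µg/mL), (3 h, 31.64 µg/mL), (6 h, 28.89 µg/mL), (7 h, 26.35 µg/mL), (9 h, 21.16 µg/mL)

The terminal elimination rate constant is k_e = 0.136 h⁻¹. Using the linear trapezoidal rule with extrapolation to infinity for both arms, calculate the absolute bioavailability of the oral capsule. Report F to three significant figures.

F = 0.211

Trapezoidal AUC_0→13.5 (IV):
  [0→4]: (60.08+34.87)/2 × 4 = 189.9
  [4→7]: (34.87+23.19)/2 × 3 = 87.09
  [7→7.5]: (23.19+21.66)/2 × 0.5 = 11.2125
  [7.5→13.5]: (21.66+9.58)/2 × 6 = 93.72
  Sum = 381.9225 µg/mL·h
IV tail: 9.58/0.136 = 70.441; AUC_iv,0→∞ = 381.9225 + 70.441 = 452.3635 µg/mL·h
Trapezoidal AUC_0→9 (oral capsule):
  [0→1.5]: (0.00+24.09)/2 × 1.5 = 18.0675
  [1.5→3]: (24.09+31.64)/2 × 1.5 = 41.7975
  [3→6]: (31.64+28.89)/2 × 3 = 90.795
  [6→7]: (28.89+26.35)/2 × 1 = 27.62
  [7→9]: (26.35+21.16)/2 × 2 = 47.51
  Sum = 225.79 µg/mL·h
oral capsule tail: 21.16/0.136 = 155.588; AUC_ev,0→∞ = 225.79 + 155.588 = 381.378 µg/mL·h
F = (AUC_ev/D_ev)/(AUC_iv/D_iv) = (381.378/100)/(452.3635/25) = 3.81378/18.09454 = 0.2108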